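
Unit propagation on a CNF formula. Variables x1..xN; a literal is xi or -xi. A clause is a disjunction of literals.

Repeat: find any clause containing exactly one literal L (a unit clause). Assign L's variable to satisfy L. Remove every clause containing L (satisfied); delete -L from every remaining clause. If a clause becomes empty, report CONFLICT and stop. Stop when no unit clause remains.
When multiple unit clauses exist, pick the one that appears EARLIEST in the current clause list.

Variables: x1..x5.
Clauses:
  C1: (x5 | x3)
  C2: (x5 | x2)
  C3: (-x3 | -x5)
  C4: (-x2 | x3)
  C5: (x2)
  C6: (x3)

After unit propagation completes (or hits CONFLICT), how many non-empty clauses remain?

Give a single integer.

Answer: 0

Derivation:
unit clause [2] forces x2=T; simplify:
  drop -2 from [-2, 3] -> [3]
  satisfied 2 clause(s); 4 remain; assigned so far: [2]
unit clause [3] forces x3=T; simplify:
  drop -3 from [-3, -5] -> [-5]
  satisfied 3 clause(s); 1 remain; assigned so far: [2, 3]
unit clause [-5] forces x5=F; simplify:
  satisfied 1 clause(s); 0 remain; assigned so far: [2, 3, 5]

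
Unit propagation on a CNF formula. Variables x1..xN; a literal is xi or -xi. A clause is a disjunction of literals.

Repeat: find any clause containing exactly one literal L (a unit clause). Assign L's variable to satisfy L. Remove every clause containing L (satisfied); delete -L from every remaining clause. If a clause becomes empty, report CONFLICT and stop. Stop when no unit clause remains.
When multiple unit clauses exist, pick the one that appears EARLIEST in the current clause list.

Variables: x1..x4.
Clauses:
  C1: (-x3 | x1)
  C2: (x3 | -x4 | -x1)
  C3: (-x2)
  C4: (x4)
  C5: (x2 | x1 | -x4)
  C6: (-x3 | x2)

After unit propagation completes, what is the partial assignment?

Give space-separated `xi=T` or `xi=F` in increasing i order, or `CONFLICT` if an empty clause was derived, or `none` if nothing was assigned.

Answer: CONFLICT

Derivation:
unit clause [-2] forces x2=F; simplify:
  drop 2 from [2, 1, -4] -> [1, -4]
  drop 2 from [-3, 2] -> [-3]
  satisfied 1 clause(s); 5 remain; assigned so far: [2]
unit clause [4] forces x4=T; simplify:
  drop -4 from [3, -4, -1] -> [3, -1]
  drop -4 from [1, -4] -> [1]
  satisfied 1 clause(s); 4 remain; assigned so far: [2, 4]
unit clause [1] forces x1=T; simplify:
  drop -1 from [3, -1] -> [3]
  satisfied 2 clause(s); 2 remain; assigned so far: [1, 2, 4]
unit clause [3] forces x3=T; simplify:
  drop -3 from [-3] -> [] (empty!)
  satisfied 1 clause(s); 1 remain; assigned so far: [1, 2, 3, 4]
CONFLICT (empty clause)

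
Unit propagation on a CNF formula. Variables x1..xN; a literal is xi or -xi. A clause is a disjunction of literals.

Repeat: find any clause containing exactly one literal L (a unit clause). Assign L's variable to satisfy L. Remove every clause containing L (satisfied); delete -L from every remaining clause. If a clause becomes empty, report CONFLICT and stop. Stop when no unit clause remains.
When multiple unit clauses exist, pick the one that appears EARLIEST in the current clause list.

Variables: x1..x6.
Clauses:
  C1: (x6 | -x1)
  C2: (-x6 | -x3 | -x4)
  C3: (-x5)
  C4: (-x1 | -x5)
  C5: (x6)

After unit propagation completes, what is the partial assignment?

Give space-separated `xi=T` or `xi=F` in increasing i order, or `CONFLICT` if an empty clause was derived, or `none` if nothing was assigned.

unit clause [-5] forces x5=F; simplify:
  satisfied 2 clause(s); 3 remain; assigned so far: [5]
unit clause [6] forces x6=T; simplify:
  drop -6 from [-6, -3, -4] -> [-3, -4]
  satisfied 2 clause(s); 1 remain; assigned so far: [5, 6]

Answer: x5=F x6=T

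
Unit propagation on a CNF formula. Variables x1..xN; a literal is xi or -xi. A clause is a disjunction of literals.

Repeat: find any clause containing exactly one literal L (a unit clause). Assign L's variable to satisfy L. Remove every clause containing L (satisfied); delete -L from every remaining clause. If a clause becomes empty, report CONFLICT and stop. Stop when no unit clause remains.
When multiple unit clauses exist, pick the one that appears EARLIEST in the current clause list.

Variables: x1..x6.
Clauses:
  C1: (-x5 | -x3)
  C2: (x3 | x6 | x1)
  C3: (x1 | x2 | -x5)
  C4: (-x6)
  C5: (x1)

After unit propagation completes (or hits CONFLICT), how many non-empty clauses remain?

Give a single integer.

Answer: 1

Derivation:
unit clause [-6] forces x6=F; simplify:
  drop 6 from [3, 6, 1] -> [3, 1]
  satisfied 1 clause(s); 4 remain; assigned so far: [6]
unit clause [1] forces x1=T; simplify:
  satisfied 3 clause(s); 1 remain; assigned so far: [1, 6]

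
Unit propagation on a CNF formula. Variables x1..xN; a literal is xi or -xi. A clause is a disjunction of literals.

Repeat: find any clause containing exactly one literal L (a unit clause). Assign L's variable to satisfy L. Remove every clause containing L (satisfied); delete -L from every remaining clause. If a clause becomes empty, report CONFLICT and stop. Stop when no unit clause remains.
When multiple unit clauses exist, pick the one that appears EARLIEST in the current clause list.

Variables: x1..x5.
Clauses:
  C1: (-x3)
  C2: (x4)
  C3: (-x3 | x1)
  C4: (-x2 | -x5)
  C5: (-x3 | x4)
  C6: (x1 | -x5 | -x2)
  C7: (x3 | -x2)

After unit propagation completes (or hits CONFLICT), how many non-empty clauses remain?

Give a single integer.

Answer: 0

Derivation:
unit clause [-3] forces x3=F; simplify:
  drop 3 from [3, -2] -> [-2]
  satisfied 3 clause(s); 4 remain; assigned so far: [3]
unit clause [4] forces x4=T; simplify:
  satisfied 1 clause(s); 3 remain; assigned so far: [3, 4]
unit clause [-2] forces x2=F; simplify:
  satisfied 3 clause(s); 0 remain; assigned so far: [2, 3, 4]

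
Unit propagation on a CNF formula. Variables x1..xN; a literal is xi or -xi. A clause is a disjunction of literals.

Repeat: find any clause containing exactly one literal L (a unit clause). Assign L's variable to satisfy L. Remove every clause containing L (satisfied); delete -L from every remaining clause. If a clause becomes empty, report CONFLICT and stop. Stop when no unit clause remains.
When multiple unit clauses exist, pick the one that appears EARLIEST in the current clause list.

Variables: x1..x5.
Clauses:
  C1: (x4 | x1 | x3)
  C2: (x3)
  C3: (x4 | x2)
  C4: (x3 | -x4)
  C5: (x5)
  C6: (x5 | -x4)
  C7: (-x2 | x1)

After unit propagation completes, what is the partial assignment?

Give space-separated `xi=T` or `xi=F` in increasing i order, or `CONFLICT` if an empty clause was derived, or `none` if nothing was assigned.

unit clause [3] forces x3=T; simplify:
  satisfied 3 clause(s); 4 remain; assigned so far: [3]
unit clause [5] forces x5=T; simplify:
  satisfied 2 clause(s); 2 remain; assigned so far: [3, 5]

Answer: x3=T x5=T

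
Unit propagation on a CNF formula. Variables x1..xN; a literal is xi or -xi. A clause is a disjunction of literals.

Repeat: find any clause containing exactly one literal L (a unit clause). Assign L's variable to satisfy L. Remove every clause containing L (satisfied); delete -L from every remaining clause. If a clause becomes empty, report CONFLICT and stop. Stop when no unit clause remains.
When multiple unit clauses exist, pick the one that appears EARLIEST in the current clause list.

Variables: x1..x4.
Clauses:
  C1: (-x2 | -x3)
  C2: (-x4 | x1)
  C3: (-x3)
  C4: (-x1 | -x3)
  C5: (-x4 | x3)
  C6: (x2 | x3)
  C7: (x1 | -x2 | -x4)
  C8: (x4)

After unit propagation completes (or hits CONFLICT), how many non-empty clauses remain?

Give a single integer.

unit clause [-3] forces x3=F; simplify:
  drop 3 from [-4, 3] -> [-4]
  drop 3 from [2, 3] -> [2]
  satisfied 3 clause(s); 5 remain; assigned so far: [3]
unit clause [-4] forces x4=F; simplify:
  drop 4 from [4] -> [] (empty!)
  satisfied 3 clause(s); 2 remain; assigned so far: [3, 4]
CONFLICT (empty clause)

Answer: 1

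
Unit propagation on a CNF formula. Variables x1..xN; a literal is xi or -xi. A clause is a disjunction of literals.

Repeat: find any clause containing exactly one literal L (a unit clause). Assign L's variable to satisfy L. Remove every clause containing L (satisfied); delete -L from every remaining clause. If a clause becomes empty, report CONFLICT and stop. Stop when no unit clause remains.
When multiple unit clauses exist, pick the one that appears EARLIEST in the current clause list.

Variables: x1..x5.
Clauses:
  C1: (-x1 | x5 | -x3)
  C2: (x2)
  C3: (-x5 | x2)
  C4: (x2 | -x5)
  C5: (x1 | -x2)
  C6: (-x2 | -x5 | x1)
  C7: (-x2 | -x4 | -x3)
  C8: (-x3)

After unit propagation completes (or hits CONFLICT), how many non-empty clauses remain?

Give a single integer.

unit clause [2] forces x2=T; simplify:
  drop -2 from [1, -2] -> [1]
  drop -2 from [-2, -5, 1] -> [-5, 1]
  drop -2 from [-2, -4, -3] -> [-4, -3]
  satisfied 3 clause(s); 5 remain; assigned so far: [2]
unit clause [1] forces x1=T; simplify:
  drop -1 from [-1, 5, -3] -> [5, -3]
  satisfied 2 clause(s); 3 remain; assigned so far: [1, 2]
unit clause [-3] forces x3=F; simplify:
  satisfied 3 clause(s); 0 remain; assigned so far: [1, 2, 3]

Answer: 0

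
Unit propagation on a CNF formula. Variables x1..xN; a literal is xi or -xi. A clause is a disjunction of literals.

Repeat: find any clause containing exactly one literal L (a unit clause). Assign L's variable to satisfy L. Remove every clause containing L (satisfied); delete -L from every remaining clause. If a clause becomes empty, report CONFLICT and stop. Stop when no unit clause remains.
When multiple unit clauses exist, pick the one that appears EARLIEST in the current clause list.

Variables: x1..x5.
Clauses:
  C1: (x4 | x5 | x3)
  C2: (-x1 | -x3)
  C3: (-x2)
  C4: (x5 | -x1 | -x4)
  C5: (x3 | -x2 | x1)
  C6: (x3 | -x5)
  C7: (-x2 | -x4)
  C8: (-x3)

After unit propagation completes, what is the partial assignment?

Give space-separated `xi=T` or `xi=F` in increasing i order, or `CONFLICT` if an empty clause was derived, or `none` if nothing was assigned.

Answer: x1=F x2=F x3=F x4=T x5=F

Derivation:
unit clause [-2] forces x2=F; simplify:
  satisfied 3 clause(s); 5 remain; assigned so far: [2]
unit clause [-3] forces x3=F; simplify:
  drop 3 from [4, 5, 3] -> [4, 5]
  drop 3 from [3, -5] -> [-5]
  satisfied 2 clause(s); 3 remain; assigned so far: [2, 3]
unit clause [-5] forces x5=F; simplify:
  drop 5 from [4, 5] -> [4]
  drop 5 from [5, -1, -4] -> [-1, -4]
  satisfied 1 clause(s); 2 remain; assigned so far: [2, 3, 5]
unit clause [4] forces x4=T; simplify:
  drop -4 from [-1, -4] -> [-1]
  satisfied 1 clause(s); 1 remain; assigned so far: [2, 3, 4, 5]
unit clause [-1] forces x1=F; simplify:
  satisfied 1 clause(s); 0 remain; assigned so far: [1, 2, 3, 4, 5]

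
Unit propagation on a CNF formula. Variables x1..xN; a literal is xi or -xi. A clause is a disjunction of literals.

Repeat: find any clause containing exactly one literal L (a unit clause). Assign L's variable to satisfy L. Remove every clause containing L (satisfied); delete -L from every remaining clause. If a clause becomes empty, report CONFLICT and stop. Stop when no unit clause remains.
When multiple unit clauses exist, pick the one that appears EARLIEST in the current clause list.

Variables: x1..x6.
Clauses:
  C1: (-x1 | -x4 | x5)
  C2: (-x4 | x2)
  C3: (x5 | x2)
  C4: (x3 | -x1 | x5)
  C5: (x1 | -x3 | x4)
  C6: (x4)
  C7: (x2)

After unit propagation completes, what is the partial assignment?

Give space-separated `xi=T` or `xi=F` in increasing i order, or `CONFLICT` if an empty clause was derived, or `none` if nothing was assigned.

unit clause [4] forces x4=T; simplify:
  drop -4 from [-1, -4, 5] -> [-1, 5]
  drop -4 from [-4, 2] -> [2]
  satisfied 2 clause(s); 5 remain; assigned so far: [4]
unit clause [2] forces x2=T; simplify:
  satisfied 3 clause(s); 2 remain; assigned so far: [2, 4]

Answer: x2=T x4=T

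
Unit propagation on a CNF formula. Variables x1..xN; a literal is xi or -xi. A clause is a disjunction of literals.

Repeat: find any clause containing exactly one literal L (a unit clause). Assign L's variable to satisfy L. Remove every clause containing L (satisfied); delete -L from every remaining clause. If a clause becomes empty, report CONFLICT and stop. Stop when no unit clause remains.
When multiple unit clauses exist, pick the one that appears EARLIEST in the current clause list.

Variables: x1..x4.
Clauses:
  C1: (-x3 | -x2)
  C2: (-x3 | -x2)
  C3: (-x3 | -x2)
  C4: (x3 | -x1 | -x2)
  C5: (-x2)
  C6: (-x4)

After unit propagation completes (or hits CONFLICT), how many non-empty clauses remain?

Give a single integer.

Answer: 0

Derivation:
unit clause [-2] forces x2=F; simplify:
  satisfied 5 clause(s); 1 remain; assigned so far: [2]
unit clause [-4] forces x4=F; simplify:
  satisfied 1 clause(s); 0 remain; assigned so far: [2, 4]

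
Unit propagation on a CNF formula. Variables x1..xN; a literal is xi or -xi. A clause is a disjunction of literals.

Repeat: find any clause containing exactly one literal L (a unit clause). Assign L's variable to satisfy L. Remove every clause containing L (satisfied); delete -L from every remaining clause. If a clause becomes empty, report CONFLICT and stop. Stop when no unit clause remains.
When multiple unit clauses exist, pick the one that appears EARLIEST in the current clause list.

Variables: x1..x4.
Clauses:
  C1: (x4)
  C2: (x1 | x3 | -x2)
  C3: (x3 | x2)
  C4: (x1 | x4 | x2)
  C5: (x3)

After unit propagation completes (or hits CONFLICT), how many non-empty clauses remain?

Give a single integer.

unit clause [4] forces x4=T; simplify:
  satisfied 2 clause(s); 3 remain; assigned so far: [4]
unit clause [3] forces x3=T; simplify:
  satisfied 3 clause(s); 0 remain; assigned so far: [3, 4]

Answer: 0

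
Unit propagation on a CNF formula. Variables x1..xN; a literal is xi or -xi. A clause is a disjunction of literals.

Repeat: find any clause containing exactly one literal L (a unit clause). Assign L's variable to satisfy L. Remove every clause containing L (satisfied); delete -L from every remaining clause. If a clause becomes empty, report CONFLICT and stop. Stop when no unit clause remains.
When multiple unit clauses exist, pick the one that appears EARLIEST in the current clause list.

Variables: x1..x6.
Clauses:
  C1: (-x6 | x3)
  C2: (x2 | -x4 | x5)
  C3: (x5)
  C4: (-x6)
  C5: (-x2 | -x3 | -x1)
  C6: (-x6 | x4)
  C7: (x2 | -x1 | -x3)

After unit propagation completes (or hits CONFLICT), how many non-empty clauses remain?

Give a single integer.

Answer: 2

Derivation:
unit clause [5] forces x5=T; simplify:
  satisfied 2 clause(s); 5 remain; assigned so far: [5]
unit clause [-6] forces x6=F; simplify:
  satisfied 3 clause(s); 2 remain; assigned so far: [5, 6]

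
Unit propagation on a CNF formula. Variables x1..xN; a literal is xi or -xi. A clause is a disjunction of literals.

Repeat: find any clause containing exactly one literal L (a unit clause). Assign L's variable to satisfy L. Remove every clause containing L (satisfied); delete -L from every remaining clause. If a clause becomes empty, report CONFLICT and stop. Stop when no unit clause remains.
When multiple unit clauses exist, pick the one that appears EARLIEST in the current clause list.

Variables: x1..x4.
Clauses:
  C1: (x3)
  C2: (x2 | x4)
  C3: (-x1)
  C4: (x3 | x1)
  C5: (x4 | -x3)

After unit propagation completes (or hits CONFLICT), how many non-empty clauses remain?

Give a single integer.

Answer: 0

Derivation:
unit clause [3] forces x3=T; simplify:
  drop -3 from [4, -3] -> [4]
  satisfied 2 clause(s); 3 remain; assigned so far: [3]
unit clause [-1] forces x1=F; simplify:
  satisfied 1 clause(s); 2 remain; assigned so far: [1, 3]
unit clause [4] forces x4=T; simplify:
  satisfied 2 clause(s); 0 remain; assigned so far: [1, 3, 4]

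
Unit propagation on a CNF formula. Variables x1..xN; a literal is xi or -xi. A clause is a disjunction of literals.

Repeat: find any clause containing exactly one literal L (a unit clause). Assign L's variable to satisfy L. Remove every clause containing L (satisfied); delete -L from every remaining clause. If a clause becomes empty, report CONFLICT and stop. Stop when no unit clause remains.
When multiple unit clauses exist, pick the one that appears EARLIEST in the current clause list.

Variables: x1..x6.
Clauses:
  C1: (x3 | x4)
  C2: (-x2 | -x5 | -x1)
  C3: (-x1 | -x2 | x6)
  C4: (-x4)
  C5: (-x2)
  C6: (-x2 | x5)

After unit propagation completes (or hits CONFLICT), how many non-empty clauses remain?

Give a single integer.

unit clause [-4] forces x4=F; simplify:
  drop 4 from [3, 4] -> [3]
  satisfied 1 clause(s); 5 remain; assigned so far: [4]
unit clause [3] forces x3=T; simplify:
  satisfied 1 clause(s); 4 remain; assigned so far: [3, 4]
unit clause [-2] forces x2=F; simplify:
  satisfied 4 clause(s); 0 remain; assigned so far: [2, 3, 4]

Answer: 0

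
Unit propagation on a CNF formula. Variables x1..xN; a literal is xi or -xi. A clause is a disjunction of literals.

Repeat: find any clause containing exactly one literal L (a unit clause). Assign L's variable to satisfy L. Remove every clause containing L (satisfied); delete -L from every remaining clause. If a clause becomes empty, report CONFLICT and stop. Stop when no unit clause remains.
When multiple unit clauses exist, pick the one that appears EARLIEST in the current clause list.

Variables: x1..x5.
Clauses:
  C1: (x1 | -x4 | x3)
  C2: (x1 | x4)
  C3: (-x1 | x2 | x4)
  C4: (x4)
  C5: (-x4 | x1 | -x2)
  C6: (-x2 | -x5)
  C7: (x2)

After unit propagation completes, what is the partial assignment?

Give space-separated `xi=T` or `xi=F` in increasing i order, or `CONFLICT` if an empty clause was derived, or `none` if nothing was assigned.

Answer: x1=T x2=T x4=T x5=F

Derivation:
unit clause [4] forces x4=T; simplify:
  drop -4 from [1, -4, 3] -> [1, 3]
  drop -4 from [-4, 1, -2] -> [1, -2]
  satisfied 3 clause(s); 4 remain; assigned so far: [4]
unit clause [2] forces x2=T; simplify:
  drop -2 from [1, -2] -> [1]
  drop -2 from [-2, -5] -> [-5]
  satisfied 1 clause(s); 3 remain; assigned so far: [2, 4]
unit clause [1] forces x1=T; simplify:
  satisfied 2 clause(s); 1 remain; assigned so far: [1, 2, 4]
unit clause [-5] forces x5=F; simplify:
  satisfied 1 clause(s); 0 remain; assigned so far: [1, 2, 4, 5]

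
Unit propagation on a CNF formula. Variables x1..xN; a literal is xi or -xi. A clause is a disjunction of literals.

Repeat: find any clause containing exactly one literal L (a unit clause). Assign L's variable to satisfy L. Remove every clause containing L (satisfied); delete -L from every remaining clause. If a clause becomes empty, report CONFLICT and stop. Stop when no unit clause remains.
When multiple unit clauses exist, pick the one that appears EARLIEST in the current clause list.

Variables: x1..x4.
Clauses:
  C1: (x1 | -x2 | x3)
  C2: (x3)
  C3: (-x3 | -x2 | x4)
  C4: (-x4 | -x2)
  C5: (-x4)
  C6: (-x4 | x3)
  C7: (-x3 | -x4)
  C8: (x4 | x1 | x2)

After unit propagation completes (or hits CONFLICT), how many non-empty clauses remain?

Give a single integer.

unit clause [3] forces x3=T; simplify:
  drop -3 from [-3, -2, 4] -> [-2, 4]
  drop -3 from [-3, -4] -> [-4]
  satisfied 3 clause(s); 5 remain; assigned so far: [3]
unit clause [-4] forces x4=F; simplify:
  drop 4 from [-2, 4] -> [-2]
  drop 4 from [4, 1, 2] -> [1, 2]
  satisfied 3 clause(s); 2 remain; assigned so far: [3, 4]
unit clause [-2] forces x2=F; simplify:
  drop 2 from [1, 2] -> [1]
  satisfied 1 clause(s); 1 remain; assigned so far: [2, 3, 4]
unit clause [1] forces x1=T; simplify:
  satisfied 1 clause(s); 0 remain; assigned so far: [1, 2, 3, 4]

Answer: 0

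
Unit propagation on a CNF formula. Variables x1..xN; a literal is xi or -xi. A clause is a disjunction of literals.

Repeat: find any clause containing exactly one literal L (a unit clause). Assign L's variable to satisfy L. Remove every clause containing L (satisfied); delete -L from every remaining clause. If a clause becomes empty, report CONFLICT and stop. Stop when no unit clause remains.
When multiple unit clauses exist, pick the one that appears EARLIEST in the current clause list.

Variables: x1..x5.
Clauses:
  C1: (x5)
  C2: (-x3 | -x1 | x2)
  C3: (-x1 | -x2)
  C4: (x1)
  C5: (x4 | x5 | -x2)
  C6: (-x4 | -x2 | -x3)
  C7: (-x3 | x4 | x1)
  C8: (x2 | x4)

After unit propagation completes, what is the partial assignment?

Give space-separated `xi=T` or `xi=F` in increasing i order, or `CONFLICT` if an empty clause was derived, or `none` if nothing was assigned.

Answer: x1=T x2=F x3=F x4=T x5=T

Derivation:
unit clause [5] forces x5=T; simplify:
  satisfied 2 clause(s); 6 remain; assigned so far: [5]
unit clause [1] forces x1=T; simplify:
  drop -1 from [-3, -1, 2] -> [-3, 2]
  drop -1 from [-1, -2] -> [-2]
  satisfied 2 clause(s); 4 remain; assigned so far: [1, 5]
unit clause [-2] forces x2=F; simplify:
  drop 2 from [-3, 2] -> [-3]
  drop 2 from [2, 4] -> [4]
  satisfied 2 clause(s); 2 remain; assigned so far: [1, 2, 5]
unit clause [-3] forces x3=F; simplify:
  satisfied 1 clause(s); 1 remain; assigned so far: [1, 2, 3, 5]
unit clause [4] forces x4=T; simplify:
  satisfied 1 clause(s); 0 remain; assigned so far: [1, 2, 3, 4, 5]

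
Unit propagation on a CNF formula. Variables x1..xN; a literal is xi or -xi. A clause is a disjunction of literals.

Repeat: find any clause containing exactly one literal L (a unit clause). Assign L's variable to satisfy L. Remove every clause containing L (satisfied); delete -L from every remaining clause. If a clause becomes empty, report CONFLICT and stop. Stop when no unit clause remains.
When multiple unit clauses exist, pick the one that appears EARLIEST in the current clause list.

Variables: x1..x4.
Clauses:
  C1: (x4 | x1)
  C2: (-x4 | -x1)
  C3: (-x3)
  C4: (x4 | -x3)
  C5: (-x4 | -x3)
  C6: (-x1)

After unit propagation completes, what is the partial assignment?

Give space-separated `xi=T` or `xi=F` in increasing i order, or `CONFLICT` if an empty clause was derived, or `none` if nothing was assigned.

Answer: x1=F x3=F x4=T

Derivation:
unit clause [-3] forces x3=F; simplify:
  satisfied 3 clause(s); 3 remain; assigned so far: [3]
unit clause [-1] forces x1=F; simplify:
  drop 1 from [4, 1] -> [4]
  satisfied 2 clause(s); 1 remain; assigned so far: [1, 3]
unit clause [4] forces x4=T; simplify:
  satisfied 1 clause(s); 0 remain; assigned so far: [1, 3, 4]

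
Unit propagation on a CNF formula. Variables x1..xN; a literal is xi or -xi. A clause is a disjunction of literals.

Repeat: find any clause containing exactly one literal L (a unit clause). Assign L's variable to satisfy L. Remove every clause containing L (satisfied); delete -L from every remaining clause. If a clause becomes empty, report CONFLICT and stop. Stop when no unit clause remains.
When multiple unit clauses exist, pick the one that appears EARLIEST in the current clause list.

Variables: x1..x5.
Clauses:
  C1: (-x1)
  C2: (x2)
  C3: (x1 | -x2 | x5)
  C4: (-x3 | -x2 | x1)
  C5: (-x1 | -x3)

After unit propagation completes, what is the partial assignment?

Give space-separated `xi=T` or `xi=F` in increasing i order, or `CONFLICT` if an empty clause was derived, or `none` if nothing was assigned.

Answer: x1=F x2=T x3=F x5=T

Derivation:
unit clause [-1] forces x1=F; simplify:
  drop 1 from [1, -2, 5] -> [-2, 5]
  drop 1 from [-3, -2, 1] -> [-3, -2]
  satisfied 2 clause(s); 3 remain; assigned so far: [1]
unit clause [2] forces x2=T; simplify:
  drop -2 from [-2, 5] -> [5]
  drop -2 from [-3, -2] -> [-3]
  satisfied 1 clause(s); 2 remain; assigned so far: [1, 2]
unit clause [5] forces x5=T; simplify:
  satisfied 1 clause(s); 1 remain; assigned so far: [1, 2, 5]
unit clause [-3] forces x3=F; simplify:
  satisfied 1 clause(s); 0 remain; assigned so far: [1, 2, 3, 5]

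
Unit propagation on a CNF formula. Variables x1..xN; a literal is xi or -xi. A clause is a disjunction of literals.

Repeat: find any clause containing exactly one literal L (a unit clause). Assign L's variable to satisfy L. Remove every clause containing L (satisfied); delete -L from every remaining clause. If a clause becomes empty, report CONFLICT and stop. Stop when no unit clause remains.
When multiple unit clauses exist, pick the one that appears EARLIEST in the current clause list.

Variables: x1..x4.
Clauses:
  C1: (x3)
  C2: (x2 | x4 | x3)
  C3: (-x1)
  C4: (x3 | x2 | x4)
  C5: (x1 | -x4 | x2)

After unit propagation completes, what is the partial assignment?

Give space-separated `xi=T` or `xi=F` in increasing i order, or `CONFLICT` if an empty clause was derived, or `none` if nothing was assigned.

Answer: x1=F x3=T

Derivation:
unit clause [3] forces x3=T; simplify:
  satisfied 3 clause(s); 2 remain; assigned so far: [3]
unit clause [-1] forces x1=F; simplify:
  drop 1 from [1, -4, 2] -> [-4, 2]
  satisfied 1 clause(s); 1 remain; assigned so far: [1, 3]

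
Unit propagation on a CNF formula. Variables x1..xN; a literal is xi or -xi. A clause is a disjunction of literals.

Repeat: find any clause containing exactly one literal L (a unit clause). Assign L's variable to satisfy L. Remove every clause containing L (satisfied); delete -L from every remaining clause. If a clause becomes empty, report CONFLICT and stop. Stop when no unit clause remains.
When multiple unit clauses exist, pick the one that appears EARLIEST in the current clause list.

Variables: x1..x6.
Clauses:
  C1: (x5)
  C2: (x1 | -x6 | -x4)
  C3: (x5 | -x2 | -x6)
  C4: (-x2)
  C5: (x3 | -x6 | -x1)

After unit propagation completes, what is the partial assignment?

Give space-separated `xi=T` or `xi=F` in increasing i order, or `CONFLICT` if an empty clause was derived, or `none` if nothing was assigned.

Answer: x2=F x5=T

Derivation:
unit clause [5] forces x5=T; simplify:
  satisfied 2 clause(s); 3 remain; assigned so far: [5]
unit clause [-2] forces x2=F; simplify:
  satisfied 1 clause(s); 2 remain; assigned so far: [2, 5]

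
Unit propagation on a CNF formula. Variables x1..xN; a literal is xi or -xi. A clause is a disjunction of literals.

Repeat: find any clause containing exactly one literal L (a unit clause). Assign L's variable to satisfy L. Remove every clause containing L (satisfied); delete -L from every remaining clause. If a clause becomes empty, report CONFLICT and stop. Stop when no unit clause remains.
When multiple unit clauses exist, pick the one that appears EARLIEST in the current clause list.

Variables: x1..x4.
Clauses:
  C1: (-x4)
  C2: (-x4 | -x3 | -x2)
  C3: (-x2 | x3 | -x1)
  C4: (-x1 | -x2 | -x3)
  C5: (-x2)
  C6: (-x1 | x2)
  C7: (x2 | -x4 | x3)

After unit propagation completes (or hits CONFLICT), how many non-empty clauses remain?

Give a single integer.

Answer: 0

Derivation:
unit clause [-4] forces x4=F; simplify:
  satisfied 3 clause(s); 4 remain; assigned so far: [4]
unit clause [-2] forces x2=F; simplify:
  drop 2 from [-1, 2] -> [-1]
  satisfied 3 clause(s); 1 remain; assigned so far: [2, 4]
unit clause [-1] forces x1=F; simplify:
  satisfied 1 clause(s); 0 remain; assigned so far: [1, 2, 4]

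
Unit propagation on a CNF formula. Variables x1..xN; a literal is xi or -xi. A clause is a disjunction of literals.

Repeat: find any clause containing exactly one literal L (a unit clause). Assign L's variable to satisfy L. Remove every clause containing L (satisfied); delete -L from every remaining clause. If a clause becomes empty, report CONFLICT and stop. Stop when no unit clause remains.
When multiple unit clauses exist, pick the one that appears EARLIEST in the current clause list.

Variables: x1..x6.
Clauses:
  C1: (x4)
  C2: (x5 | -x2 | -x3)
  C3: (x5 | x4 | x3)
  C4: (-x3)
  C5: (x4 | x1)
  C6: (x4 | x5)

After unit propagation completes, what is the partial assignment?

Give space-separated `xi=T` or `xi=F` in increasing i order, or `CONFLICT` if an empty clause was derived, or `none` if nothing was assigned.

Answer: x3=F x4=T

Derivation:
unit clause [4] forces x4=T; simplify:
  satisfied 4 clause(s); 2 remain; assigned so far: [4]
unit clause [-3] forces x3=F; simplify:
  satisfied 2 clause(s); 0 remain; assigned so far: [3, 4]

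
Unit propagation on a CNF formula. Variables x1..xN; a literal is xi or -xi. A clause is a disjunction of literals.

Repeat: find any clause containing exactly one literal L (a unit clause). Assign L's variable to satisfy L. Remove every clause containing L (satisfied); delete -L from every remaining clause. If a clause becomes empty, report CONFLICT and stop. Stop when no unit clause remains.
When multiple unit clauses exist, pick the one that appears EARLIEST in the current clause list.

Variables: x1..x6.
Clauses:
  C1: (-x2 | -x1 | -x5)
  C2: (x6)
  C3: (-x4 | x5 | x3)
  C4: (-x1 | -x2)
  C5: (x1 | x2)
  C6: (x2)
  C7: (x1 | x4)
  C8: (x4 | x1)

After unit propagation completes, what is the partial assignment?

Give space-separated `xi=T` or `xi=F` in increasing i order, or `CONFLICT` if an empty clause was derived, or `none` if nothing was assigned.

unit clause [6] forces x6=T; simplify:
  satisfied 1 clause(s); 7 remain; assigned so far: [6]
unit clause [2] forces x2=T; simplify:
  drop -2 from [-2, -1, -5] -> [-1, -5]
  drop -2 from [-1, -2] -> [-1]
  satisfied 2 clause(s); 5 remain; assigned so far: [2, 6]
unit clause [-1] forces x1=F; simplify:
  drop 1 from [1, 4] -> [4]
  drop 1 from [4, 1] -> [4]
  satisfied 2 clause(s); 3 remain; assigned so far: [1, 2, 6]
unit clause [4] forces x4=T; simplify:
  drop -4 from [-4, 5, 3] -> [5, 3]
  satisfied 2 clause(s); 1 remain; assigned so far: [1, 2, 4, 6]

Answer: x1=F x2=T x4=T x6=T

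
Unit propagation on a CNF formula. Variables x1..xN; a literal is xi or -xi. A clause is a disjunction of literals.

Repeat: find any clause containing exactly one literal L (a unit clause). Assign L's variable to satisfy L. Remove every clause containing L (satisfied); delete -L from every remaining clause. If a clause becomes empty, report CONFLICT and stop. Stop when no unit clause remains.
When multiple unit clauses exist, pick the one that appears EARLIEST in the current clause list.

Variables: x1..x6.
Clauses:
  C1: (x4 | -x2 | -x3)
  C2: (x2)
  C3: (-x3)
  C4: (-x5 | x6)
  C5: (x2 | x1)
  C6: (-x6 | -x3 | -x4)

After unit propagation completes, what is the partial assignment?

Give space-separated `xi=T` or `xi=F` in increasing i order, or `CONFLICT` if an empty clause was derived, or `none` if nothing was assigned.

unit clause [2] forces x2=T; simplify:
  drop -2 from [4, -2, -3] -> [4, -3]
  satisfied 2 clause(s); 4 remain; assigned so far: [2]
unit clause [-3] forces x3=F; simplify:
  satisfied 3 clause(s); 1 remain; assigned so far: [2, 3]

Answer: x2=T x3=F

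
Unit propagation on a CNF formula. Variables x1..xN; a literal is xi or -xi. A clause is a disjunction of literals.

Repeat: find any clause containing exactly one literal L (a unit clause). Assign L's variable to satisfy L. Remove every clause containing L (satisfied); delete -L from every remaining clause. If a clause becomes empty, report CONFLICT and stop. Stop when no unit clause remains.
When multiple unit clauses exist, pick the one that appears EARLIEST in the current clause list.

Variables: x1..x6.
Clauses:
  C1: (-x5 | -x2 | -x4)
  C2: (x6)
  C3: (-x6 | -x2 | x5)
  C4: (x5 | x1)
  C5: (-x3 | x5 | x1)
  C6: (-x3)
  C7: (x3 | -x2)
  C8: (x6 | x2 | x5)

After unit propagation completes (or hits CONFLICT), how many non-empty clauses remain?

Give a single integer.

Answer: 1

Derivation:
unit clause [6] forces x6=T; simplify:
  drop -6 from [-6, -2, 5] -> [-2, 5]
  satisfied 2 clause(s); 6 remain; assigned so far: [6]
unit clause [-3] forces x3=F; simplify:
  drop 3 from [3, -2] -> [-2]
  satisfied 2 clause(s); 4 remain; assigned so far: [3, 6]
unit clause [-2] forces x2=F; simplify:
  satisfied 3 clause(s); 1 remain; assigned so far: [2, 3, 6]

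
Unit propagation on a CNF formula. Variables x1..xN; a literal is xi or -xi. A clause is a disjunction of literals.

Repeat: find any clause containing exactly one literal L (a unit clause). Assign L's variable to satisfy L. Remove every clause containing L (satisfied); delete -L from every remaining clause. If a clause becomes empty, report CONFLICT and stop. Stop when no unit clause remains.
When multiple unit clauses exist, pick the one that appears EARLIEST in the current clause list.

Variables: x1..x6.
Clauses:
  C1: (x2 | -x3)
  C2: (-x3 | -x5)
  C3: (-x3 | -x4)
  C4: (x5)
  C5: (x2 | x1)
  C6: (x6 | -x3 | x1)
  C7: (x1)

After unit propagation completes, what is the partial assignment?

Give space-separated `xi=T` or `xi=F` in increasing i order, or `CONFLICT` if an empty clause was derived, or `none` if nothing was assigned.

Answer: x1=T x3=F x5=T

Derivation:
unit clause [5] forces x5=T; simplify:
  drop -5 from [-3, -5] -> [-3]
  satisfied 1 clause(s); 6 remain; assigned so far: [5]
unit clause [-3] forces x3=F; simplify:
  satisfied 4 clause(s); 2 remain; assigned so far: [3, 5]
unit clause [1] forces x1=T; simplify:
  satisfied 2 clause(s); 0 remain; assigned so far: [1, 3, 5]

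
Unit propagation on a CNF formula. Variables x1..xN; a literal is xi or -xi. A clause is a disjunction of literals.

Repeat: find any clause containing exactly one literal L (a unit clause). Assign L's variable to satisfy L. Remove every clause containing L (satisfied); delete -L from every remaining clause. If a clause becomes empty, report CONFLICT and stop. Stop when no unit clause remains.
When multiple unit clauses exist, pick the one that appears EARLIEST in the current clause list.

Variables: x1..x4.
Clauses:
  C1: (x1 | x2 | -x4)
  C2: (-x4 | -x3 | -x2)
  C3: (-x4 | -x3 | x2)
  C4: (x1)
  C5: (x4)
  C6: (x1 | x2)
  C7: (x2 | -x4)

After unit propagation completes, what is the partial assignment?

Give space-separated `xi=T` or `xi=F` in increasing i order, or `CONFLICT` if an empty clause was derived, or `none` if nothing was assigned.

Answer: x1=T x2=T x3=F x4=T

Derivation:
unit clause [1] forces x1=T; simplify:
  satisfied 3 clause(s); 4 remain; assigned so far: [1]
unit clause [4] forces x4=T; simplify:
  drop -4 from [-4, -3, -2] -> [-3, -2]
  drop -4 from [-4, -3, 2] -> [-3, 2]
  drop -4 from [2, -4] -> [2]
  satisfied 1 clause(s); 3 remain; assigned so far: [1, 4]
unit clause [2] forces x2=T; simplify:
  drop -2 from [-3, -2] -> [-3]
  satisfied 2 clause(s); 1 remain; assigned so far: [1, 2, 4]
unit clause [-3] forces x3=F; simplify:
  satisfied 1 clause(s); 0 remain; assigned so far: [1, 2, 3, 4]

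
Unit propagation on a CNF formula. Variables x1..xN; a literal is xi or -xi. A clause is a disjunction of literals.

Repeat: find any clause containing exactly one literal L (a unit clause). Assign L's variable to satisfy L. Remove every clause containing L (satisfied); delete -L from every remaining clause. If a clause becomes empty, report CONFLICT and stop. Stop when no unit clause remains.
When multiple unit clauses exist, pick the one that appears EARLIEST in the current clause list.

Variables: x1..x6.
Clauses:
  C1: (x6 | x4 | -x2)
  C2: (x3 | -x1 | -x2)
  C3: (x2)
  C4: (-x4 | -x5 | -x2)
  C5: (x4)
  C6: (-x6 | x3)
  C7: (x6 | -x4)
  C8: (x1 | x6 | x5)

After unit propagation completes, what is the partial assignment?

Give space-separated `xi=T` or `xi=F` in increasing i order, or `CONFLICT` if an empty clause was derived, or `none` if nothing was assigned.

Answer: x2=T x3=T x4=T x5=F x6=T

Derivation:
unit clause [2] forces x2=T; simplify:
  drop -2 from [6, 4, -2] -> [6, 4]
  drop -2 from [3, -1, -2] -> [3, -1]
  drop -2 from [-4, -5, -2] -> [-4, -5]
  satisfied 1 clause(s); 7 remain; assigned so far: [2]
unit clause [4] forces x4=T; simplify:
  drop -4 from [-4, -5] -> [-5]
  drop -4 from [6, -4] -> [6]
  satisfied 2 clause(s); 5 remain; assigned so far: [2, 4]
unit clause [-5] forces x5=F; simplify:
  drop 5 from [1, 6, 5] -> [1, 6]
  satisfied 1 clause(s); 4 remain; assigned so far: [2, 4, 5]
unit clause [6] forces x6=T; simplify:
  drop -6 from [-6, 3] -> [3]
  satisfied 2 clause(s); 2 remain; assigned so far: [2, 4, 5, 6]
unit clause [3] forces x3=T; simplify:
  satisfied 2 clause(s); 0 remain; assigned so far: [2, 3, 4, 5, 6]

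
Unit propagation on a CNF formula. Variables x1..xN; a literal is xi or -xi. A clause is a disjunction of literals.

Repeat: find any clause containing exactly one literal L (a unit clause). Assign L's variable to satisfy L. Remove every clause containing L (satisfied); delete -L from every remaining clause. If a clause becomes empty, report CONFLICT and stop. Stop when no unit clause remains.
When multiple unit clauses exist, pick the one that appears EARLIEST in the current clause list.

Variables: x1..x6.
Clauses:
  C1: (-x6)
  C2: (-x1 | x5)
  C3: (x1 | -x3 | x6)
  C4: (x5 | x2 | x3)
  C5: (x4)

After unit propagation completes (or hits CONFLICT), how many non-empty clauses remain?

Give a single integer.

Answer: 3

Derivation:
unit clause [-6] forces x6=F; simplify:
  drop 6 from [1, -3, 6] -> [1, -3]
  satisfied 1 clause(s); 4 remain; assigned so far: [6]
unit clause [4] forces x4=T; simplify:
  satisfied 1 clause(s); 3 remain; assigned so far: [4, 6]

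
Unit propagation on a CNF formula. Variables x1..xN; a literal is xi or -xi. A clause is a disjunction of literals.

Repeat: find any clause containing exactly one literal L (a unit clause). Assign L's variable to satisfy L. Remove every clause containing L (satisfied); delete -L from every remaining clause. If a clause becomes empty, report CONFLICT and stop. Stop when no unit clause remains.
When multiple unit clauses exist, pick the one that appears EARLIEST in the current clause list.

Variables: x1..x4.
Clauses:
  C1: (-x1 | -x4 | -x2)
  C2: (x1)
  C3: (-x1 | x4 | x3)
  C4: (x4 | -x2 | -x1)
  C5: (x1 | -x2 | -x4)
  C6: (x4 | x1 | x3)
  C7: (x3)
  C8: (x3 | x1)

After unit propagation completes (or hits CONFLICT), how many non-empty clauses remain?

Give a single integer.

Answer: 2

Derivation:
unit clause [1] forces x1=T; simplify:
  drop -1 from [-1, -4, -2] -> [-4, -2]
  drop -1 from [-1, 4, 3] -> [4, 3]
  drop -1 from [4, -2, -1] -> [4, -2]
  satisfied 4 clause(s); 4 remain; assigned so far: [1]
unit clause [3] forces x3=T; simplify:
  satisfied 2 clause(s); 2 remain; assigned so far: [1, 3]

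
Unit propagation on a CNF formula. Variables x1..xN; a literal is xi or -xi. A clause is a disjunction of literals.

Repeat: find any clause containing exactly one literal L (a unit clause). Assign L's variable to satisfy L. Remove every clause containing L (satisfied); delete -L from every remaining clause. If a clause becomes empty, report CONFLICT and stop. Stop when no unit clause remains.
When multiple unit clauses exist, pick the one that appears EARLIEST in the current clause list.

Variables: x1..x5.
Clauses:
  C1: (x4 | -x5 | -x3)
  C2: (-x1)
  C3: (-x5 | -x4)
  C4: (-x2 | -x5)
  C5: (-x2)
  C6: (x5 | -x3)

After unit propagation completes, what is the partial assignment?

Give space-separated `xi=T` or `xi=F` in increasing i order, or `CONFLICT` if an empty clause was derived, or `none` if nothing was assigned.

unit clause [-1] forces x1=F; simplify:
  satisfied 1 clause(s); 5 remain; assigned so far: [1]
unit clause [-2] forces x2=F; simplify:
  satisfied 2 clause(s); 3 remain; assigned so far: [1, 2]

Answer: x1=F x2=F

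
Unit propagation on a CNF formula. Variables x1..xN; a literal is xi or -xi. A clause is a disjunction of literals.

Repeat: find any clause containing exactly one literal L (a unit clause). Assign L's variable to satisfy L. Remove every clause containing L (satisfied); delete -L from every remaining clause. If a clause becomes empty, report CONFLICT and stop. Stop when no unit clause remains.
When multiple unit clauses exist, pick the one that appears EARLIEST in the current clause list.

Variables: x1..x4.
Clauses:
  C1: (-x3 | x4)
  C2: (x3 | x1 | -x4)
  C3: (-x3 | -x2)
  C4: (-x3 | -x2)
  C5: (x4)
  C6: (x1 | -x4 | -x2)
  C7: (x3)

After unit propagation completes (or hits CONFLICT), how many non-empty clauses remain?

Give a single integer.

unit clause [4] forces x4=T; simplify:
  drop -4 from [3, 1, -4] -> [3, 1]
  drop -4 from [1, -4, -2] -> [1, -2]
  satisfied 2 clause(s); 5 remain; assigned so far: [4]
unit clause [3] forces x3=T; simplify:
  drop -3 from [-3, -2] -> [-2]
  drop -3 from [-3, -2] -> [-2]
  satisfied 2 clause(s); 3 remain; assigned so far: [3, 4]
unit clause [-2] forces x2=F; simplify:
  satisfied 3 clause(s); 0 remain; assigned so far: [2, 3, 4]

Answer: 0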